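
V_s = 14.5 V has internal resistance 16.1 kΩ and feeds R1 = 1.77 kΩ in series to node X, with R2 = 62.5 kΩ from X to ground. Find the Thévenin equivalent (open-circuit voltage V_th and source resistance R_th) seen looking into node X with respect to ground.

V_th ≈ 11.3 V, R_th ≈ 13.9 kΩ

R1' = 16.1 + 1.77 = 17.87 kΩ (source resistance + R1).
V_th is the unloaded tap voltage: V_s · R2/(R1'+R2) = 14.5 × 0.7777 = 11.28 V.
Looking into X with the source shorted: R_th = R1'·R2/(R1'+R2) = 17.87 × 62.5/80.37 = 13.90 kΩ.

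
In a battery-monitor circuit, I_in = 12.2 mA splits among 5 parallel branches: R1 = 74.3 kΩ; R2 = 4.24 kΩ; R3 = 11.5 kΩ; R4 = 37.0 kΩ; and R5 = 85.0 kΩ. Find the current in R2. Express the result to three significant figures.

Total conductance ΣG = 1/74.3 + 1/4.24 + 1/11.5 + 1/37.0 + 1/85.0 = 0.3751 (units of 1/kΩ).
R2 takes the fraction G_k/ΣG = 0.2358/0.3751 = 0.6288, so I = 12.2 × 0.6288 = 7.672 mA.

I ≈ 7.67 mA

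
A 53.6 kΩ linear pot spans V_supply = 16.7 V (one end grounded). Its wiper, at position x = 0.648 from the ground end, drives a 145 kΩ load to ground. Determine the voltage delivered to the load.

V_out ≈ 9.98 V

The pot divides into 18.87 kΩ above the wiper and 34.73 kΩ below.
(x·R_p) ‖ R_L = 28.02 kΩ.
Loaded-divider output: V_out = 16.7 × 0.5976 = 9.980 V.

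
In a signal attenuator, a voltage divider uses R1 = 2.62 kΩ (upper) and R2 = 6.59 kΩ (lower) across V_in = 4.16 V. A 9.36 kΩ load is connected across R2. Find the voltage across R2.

The load sits in parallel with R2, giving an effective lower resistance R2' = R2·R_L/(R2+R_L) = 3.867 kΩ.
Now apply the divider: V_out = 4.16 × 0.5961 = 2.480 V.

V_out ≈ 2.48 V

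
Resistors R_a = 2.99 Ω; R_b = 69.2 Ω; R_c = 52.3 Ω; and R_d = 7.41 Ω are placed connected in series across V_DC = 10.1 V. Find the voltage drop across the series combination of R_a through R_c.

Total series resistance ΣR = 2.99 + 69.2 + 52.3 + 7.41 = 131.9 Ω.
R_{R_a..R_c} = 2.99 + 69.2 + 52.3 = 124.5 Ω.
By the voltage-divider rule, V = 10.1 × 124.5/131.9 = 9.533 V.

V ≈ 9.53 V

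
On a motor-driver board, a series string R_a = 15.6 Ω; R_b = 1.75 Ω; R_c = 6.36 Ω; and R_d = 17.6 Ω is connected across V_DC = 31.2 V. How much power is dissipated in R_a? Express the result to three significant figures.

P ≈ 8.90 W

The common current is I = 31.2/41.31 = 0.7553 A.
P(R_a) = I²·R_a = (0.7553)² × 15.6 = 8.899 W.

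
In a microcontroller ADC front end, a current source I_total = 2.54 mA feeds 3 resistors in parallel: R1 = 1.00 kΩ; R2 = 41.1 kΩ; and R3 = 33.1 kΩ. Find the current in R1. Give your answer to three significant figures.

I ≈ 2.41 mA

ΣG = 1/1.00 + 1/41.1 + 1/33.1 = 1.055.
R1 takes the fraction G_k/ΣG = 1.000/1.055 = 0.9483, so I = 2.54 × 0.9483 = 2.409 mA.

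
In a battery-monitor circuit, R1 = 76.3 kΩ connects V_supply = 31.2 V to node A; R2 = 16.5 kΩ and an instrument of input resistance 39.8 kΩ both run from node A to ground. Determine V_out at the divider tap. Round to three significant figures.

V_out ≈ 4.14 V

The load sits in parallel with R2, giving an effective lower resistance R2' = R2·R_L/(R2+R_L) = 11.66 kΩ.
Then V_out = V_supply · R2'/(R1 + R2') = 31.2 × 11.66/87.96 = 4.137 V.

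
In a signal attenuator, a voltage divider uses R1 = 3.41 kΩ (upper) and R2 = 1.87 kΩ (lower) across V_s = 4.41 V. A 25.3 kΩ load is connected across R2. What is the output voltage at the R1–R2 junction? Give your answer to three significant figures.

The load sits in parallel with R2, giving an effective lower resistance R2' = R2·R_L/(R2+R_L) = 1.741 kΩ.
Voltage divider with the loaded lower leg: V_out = 4.41 × 1.741/(3.41 + 1.741) = 4.41 × 0.3380 = 1.491 V.
(Unloaded it would be 1.56 V; the load pulls it down.)

V_out ≈ 1.49 V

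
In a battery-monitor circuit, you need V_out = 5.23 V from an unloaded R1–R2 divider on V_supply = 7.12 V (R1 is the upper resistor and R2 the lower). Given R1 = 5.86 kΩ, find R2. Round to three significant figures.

The divider ratio is R2/(R1+R2) = 5.23/7.12 = 0.7346.
R2 = R1 · 0.7346/(1 − 0.7346) = 16.22 kΩ.

R2 ≈ 16.2 kΩ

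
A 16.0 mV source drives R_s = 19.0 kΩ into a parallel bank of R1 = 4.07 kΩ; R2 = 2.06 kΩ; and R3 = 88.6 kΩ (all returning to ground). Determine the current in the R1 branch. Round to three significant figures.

Combine the parallel branches: R_p = (1/4.07 + 1/2.06 + 1/88.6)⁻¹ = 1.347 kΩ.
V_A = 16.0 × 1.347/20.35 = 1.059 mV.
Branch current I = V_A/R1 = 1.059/4.07 = 0.2602 µA.
(Check via current divider: I_total = 0.7864 µA; share G_k/ΣG = 0.3309 → same result.)

I ≈ 0.260 µA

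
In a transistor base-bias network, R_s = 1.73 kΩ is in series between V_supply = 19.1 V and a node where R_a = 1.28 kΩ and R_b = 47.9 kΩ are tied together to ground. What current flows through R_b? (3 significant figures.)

Parallel bank: R_p = 1/(1/1.28 + 1/47.9) = 1.247 kΩ.
Node voltage V_A = V_supply · R_p/(R_s + R_p) = 19.1 × 0.4188 = 7.999 V.
I(R_b) = V_A / R_b = 7.999/47.9 = 0.1670 mA.
(Equivalently: I_total = 6.417 mA, then current-divider fraction G_k/ΣG = 0.02603.)

I ≈ 0.167 mA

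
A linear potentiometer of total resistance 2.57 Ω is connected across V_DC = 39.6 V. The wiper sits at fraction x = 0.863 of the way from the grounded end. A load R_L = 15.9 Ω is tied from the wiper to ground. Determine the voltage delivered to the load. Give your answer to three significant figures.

V_out ≈ 33.5 V

The pot divides into 0.3521 Ω above the wiper and 2.218 Ω below.
Lower segment in parallel with the load: 2.218 ‖ 15.9 = 1.946 Ω.
Then V_out = V_DC · 1.946/(0.3521 + 1.946) = 33.53 V.
(Unloaded: V_out = x·V_DC = 34.2 V.)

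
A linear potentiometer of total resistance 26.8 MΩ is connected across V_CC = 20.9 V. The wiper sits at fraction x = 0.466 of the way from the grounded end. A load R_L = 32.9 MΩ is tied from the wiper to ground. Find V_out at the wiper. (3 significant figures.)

The pot divides into 14.31 MΩ above the wiper and 12.49 MΩ below.
Lower segment in parallel with the load: 12.49 ‖ 32.9 = 9.052 MΩ.
V_out = 20.9 × 9.052/(14.31 + 9.052) = 8.098 V.

V_out ≈ 8.10 V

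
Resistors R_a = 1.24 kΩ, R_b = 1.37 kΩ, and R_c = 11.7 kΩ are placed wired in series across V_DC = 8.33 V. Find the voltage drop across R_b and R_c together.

V ≈ 7.61 V

Series total: ΣR = 1.24 + 1.37 + 11.7 = 14.31 kΩ.
R_{R_b..R_c} = 1.37 + 11.7 = 13.07 kΩ.
V = V_DC · R/ΣR = 8.33 × 0.9133 = 7.608 V.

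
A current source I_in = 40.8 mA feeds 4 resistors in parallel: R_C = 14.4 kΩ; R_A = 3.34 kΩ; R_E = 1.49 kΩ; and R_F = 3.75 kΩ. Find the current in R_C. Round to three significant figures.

I ≈ 2.17 mA

ΣG = 1/14.4 + 1/3.34 + 1/1.49 + 1/3.75 = 1.307.
R_C takes the fraction G_k/ΣG = 0.06944/1.307 = 0.05315, so I = 40.8 × 0.05315 = 2.168 mA.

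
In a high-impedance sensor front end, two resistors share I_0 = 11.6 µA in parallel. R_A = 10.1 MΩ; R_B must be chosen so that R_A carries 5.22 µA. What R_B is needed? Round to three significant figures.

R_B ≈ 8.26 MΩ

The fraction through R_A equals R_B/(R_A+R_B).
With f = 0.4500, R_B = R_A · f/(1−f) = 10.1 × 0.8182 = 8.264 MΩ.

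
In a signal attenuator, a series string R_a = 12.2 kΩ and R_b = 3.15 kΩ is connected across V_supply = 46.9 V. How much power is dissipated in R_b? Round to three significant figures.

P ≈ 29.4 mW

ΣR = 15.35 kΩ → I = 46.9/15.35 = 3.055 mA.
V(R_b) = I·R = 9.624 V; P = V·I = 9.624 × 3.055 = 29.41 mW.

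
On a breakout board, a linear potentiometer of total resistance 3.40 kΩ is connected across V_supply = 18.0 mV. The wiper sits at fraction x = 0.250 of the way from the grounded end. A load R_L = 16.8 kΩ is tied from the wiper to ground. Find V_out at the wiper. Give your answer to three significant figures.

V_out ≈ 4.34 mV

The pot divides into 2.550 kΩ above the wiper and 0.8500 kΩ below.
Lower segment in parallel with the load: 0.8500 ‖ 16.8 = 0.8091 kΩ.
Then V_out = V_supply · 0.8091/(2.550 + 0.8091) = 4.335 mV.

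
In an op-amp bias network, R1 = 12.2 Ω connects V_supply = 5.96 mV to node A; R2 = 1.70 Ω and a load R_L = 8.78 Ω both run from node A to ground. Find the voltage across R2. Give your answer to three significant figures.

R2 ‖ R_L = (1.70 × 8.78)/(1.70 + 8.78) = 1.424 Ω.
Now apply the divider: V_out = 5.96 × 0.1045 = 0.6230 mV.

V_out ≈ 0.623 mV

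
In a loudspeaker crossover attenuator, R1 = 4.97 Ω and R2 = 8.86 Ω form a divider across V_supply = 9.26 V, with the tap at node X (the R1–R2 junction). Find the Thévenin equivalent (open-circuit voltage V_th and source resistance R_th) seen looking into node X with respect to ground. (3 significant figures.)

With X open, the divider is unloaded: V_th = 9.26 × 8.86/13.83 = 5.932 V.
Looking into X with the source shorted: R_th = R1·R2/(R1+R2) = 4.970 × 8.86/13.83 = 3.184 Ω.

V_th ≈ 5.93 V, R_th ≈ 3.18 Ω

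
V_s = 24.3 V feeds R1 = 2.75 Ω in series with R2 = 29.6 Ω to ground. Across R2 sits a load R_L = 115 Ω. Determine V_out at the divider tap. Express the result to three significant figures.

R2 ‖ R_L = (29.6 × 115)/(29.6 + 115) = 23.54 Ω.
Voltage divider with the loaded lower leg: V_out = 24.3 × 23.54/(2.75 + 23.54) = 24.3 × 0.8954 = 21.76 V.
(Unloaded it would be 22.2 V; the load pulls it down.)

V_out ≈ 21.8 V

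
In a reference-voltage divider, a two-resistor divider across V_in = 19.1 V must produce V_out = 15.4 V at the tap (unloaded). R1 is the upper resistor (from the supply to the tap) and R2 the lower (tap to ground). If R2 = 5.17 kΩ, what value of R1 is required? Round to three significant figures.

The divider ratio is R2/(R1+R2) = 15.4/19.1 = 0.8063.
R1 = R2·(1/k − 1) = 5.17 × 0.2403 = 1.242 kΩ.

R1 ≈ 1.24 kΩ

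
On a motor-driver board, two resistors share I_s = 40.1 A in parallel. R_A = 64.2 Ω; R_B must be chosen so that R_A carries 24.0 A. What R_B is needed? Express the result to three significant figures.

R_B ≈ 95.7 Ω

Two-branch current divider: I_A = I_s · R_B/(R_A + R_B).
With f = 0.5985, R_B = R_A · f/(1−f) = 64.2 × 1.491 = 95.70 Ω.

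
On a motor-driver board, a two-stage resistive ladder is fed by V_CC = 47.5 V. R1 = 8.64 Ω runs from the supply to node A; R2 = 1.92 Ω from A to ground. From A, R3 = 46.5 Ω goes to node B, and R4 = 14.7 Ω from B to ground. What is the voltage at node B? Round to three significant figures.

V_B ≈ 2.02 V

Node A sees R2 in parallel with the series input of stage 2, R3 + R4 = 61.20 Ω.
Effective lower resistance at A: R2 ‖ 61.20 = 1.862 Ω.
V_A = 47.5 × 1.862/(8.64 + 1.862) = 8.420 V.
Stage 2 is unloaded, so V_B = V_A · R4/(R3+R4) = 8.420 × 14.7/61.20 = 2.023 V.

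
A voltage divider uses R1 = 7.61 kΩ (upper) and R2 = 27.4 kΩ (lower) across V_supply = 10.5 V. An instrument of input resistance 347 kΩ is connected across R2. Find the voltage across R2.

The load sits in parallel with R2, giving an effective lower resistance R2' = R2·R_L/(R2+R_L) = 25.39 kΩ.
Now apply the divider: V_out = 10.5 × 0.7694 = 8.079 V.

V_out ≈ 8.08 V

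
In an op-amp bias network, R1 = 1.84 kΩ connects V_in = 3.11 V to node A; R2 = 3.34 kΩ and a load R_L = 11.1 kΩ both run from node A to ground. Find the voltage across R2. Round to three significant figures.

V_out ≈ 1.81 V

First combine the lower leg with the load: R2 ‖ R_L = 2.567 kΩ.
Now apply the divider: V_out = 3.11 × 0.5825 = 1.812 V.
(Unloaded it would be 2.01 V; the load pulls it down.)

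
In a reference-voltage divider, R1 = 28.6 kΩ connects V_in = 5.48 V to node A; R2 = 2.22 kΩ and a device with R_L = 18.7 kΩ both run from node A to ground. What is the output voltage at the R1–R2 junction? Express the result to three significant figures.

V_out ≈ 0.356 V

First combine the lower leg with the load: R2 ‖ R_L = 1.984 kΩ.
Now apply the divider: V_out = 5.48 × 0.06488 = 0.3556 V.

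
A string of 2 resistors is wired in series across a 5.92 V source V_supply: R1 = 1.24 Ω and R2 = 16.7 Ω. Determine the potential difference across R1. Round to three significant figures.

V ≈ 0.409 V

ΣR = 1.24 + 16.7 = 17.94 Ω.
Voltage divider: V = V_supply · (1.240 / 17.94) = 5.92 × 0.06912 = 0.4092 V.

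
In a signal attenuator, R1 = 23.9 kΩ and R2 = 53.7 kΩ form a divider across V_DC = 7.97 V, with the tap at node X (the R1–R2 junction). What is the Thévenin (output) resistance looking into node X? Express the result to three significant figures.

R_th ≈ 16.5 kΩ

Zeroing V_DC shorts the top of R1 to ground, so R_th = R1 ‖ R2 = 16.54 kΩ.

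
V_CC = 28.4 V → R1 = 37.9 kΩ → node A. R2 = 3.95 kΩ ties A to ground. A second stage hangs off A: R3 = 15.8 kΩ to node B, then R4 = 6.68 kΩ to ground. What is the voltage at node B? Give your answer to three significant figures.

The second stage (R3 + R4 = 22.48 kΩ) loads node A in parallel with R2.
Effective lower resistance at A: R2 ‖ 22.48 = 3.360 kΩ.
First divider: V_A = V_CC · 3.360/(37.9 + 3.360) = 2.313 V.
V_B = V_A × 0.2972 = 0.6872 V.

V_B ≈ 0.687 V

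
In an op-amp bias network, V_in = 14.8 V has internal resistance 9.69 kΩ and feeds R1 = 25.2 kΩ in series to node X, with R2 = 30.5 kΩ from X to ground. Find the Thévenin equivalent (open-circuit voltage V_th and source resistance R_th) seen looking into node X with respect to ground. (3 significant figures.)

V_th ≈ 6.90 V, R_th ≈ 16.3 kΩ

R1' = 9.69 + 25.2 = 34.89 kΩ (source resistance + R1).
With X open, the divider is unloaded: V_th = 14.8 × 30.5/65.39 = 6.903 V.
Looking into X with the source shorted: R_th = R1'·R2/(R1'+R2) = 34.89 × 30.5/65.39 = 16.27 kΩ.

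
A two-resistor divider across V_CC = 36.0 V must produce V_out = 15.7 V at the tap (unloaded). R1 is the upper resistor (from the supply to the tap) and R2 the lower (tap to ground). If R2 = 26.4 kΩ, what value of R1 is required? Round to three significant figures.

R1 ≈ 34.1 kΩ

The divider ratio is R2/(R1+R2) = 15.7/36.0 = 0.4361.
R1 = R2·(1/k − 1) = 26.4 × 1.293 = 34.14 kΩ.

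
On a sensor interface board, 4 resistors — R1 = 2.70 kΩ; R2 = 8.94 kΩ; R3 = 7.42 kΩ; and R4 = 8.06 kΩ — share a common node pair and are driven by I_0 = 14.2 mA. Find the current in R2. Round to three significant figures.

I ≈ 2.14 mA

Conductances: ΣG = 1/2.70 + 1/8.94 + 1/7.42 + 1/8.06 = 0.7411 (1/kΩ).
R2 takes the fraction G_k/ΣG = 0.1119/0.7411 = 0.1509, so I = 14.2 × 0.1509 = 2.143 mA.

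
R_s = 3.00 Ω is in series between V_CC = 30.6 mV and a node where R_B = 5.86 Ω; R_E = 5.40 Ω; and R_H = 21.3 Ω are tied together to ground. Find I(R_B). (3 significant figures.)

Combine the parallel branches: R_p = (1/5.86 + 1/5.40 + 1/21.3)⁻¹ = 2.483 Ω.
Node voltage V_A = V_CC · R_p/(R_s + R_p) = 30.6 × 0.4528 = 13.86 mV.
I(R_B) = V_A / R_B = 13.86/5.86 = 2.365 mA.

I ≈ 2.36 mA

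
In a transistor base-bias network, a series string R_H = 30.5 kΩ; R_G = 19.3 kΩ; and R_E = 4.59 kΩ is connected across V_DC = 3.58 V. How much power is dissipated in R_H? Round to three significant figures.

ΣR = 54.39 kΩ → I = 3.58/54.39 = 0.06582 mA.
V(R_H) = I·R = 2.008 V; P = V·I = 2.008 × 0.06582 = 0.1321 mW.

P ≈ 0.132 mW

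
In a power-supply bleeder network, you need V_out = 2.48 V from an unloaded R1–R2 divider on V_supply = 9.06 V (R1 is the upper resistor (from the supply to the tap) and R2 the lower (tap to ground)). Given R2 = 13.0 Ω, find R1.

R1 ≈ 34.5 Ω

Required fraction k = V_out/V_supply = 0.2737.
So R1 = R2 · (V_supply/V_out − 1) = 13.0 × (9.06/2.48 − 1) = 13.0 × 2.653 = 34.49 Ω.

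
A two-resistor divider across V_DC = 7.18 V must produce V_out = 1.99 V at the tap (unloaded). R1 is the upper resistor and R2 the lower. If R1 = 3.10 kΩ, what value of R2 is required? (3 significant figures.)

R2 ≈ 1.19 kΩ

The divider ratio is R2/(R1+R2) = 1.99/7.18 = 0.2772.
So R2 = R1 · V_out/(V_DC − V_out) = 3.10 × 1.99/(7.18 − 1.99) = 3.10 × 0.3834 = 1.189 kΩ.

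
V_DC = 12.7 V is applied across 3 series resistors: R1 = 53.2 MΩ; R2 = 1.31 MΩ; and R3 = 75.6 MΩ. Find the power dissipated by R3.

ΣR = 130.1 MΩ → I = 12.7/130.1 = 0.09761 µA.
P = I²R = 0.009528 × 75.6 = 0.7203 µW.

P ≈ 0.720 µW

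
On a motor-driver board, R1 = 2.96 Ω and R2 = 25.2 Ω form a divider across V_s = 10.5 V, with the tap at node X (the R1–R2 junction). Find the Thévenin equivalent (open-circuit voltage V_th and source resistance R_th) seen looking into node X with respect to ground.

With X open, the divider is unloaded: V_th = 10.5 × 25.2/28.16 = 9.396 V.
With V_s suppressed (replaced by a short), R_th = R1 ‖ R2 = (2.960 × 25.2)/(2.960 + 25.2) = 2.649 Ω.

V_th ≈ 9.40 V, R_th ≈ 2.65 Ω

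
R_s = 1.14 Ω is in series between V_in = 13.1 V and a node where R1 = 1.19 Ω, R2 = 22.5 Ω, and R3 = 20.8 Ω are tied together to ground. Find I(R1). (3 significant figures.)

I ≈ 5.33 A

Equivalent of the parallel group: R_p = 1.072 Ω.
V_A by voltage divider: V_A = 13.1 × 1.072/(1.14 + 1.072) = 6.349 V.
I(R1) = V_A / R1 = 6.349/1.19 = 5.335 A.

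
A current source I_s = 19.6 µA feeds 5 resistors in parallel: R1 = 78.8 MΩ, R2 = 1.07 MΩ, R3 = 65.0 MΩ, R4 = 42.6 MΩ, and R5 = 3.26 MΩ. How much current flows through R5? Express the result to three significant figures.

I ≈ 4.65 µA

ΣG = 1/78.8 + 1/1.07 + 1/65.0 + 1/42.6 + 1/3.26 = 1.293.
R5 takes the fraction G_k/ΣG = 0.3067/1.293 = 0.2373, so I = 19.6 × 0.2373 = 4.650 µA.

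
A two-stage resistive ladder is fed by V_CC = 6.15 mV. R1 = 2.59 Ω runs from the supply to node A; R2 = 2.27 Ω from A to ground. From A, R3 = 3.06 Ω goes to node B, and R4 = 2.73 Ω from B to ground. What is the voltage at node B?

V_B ≈ 1.12 mV

The second stage (R3 + R4 = 5.790 Ω) loads node A in parallel with R2.
Effective lower resistance at A: R2 ‖ 5.790 = 1.631 Ω.
V_A = 6.15 × 1.631/(2.59 + 1.631) = 2.376 mV.
Stage 2 is unloaded, so V_B = V_A · R4/(R3+R4) = 2.376 × 2.73/5.790 = 1.120 mV.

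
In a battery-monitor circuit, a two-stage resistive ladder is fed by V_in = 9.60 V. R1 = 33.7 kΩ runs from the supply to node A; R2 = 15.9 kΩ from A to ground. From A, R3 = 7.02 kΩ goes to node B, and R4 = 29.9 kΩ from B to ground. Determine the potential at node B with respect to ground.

V_B ≈ 1.93 V

Node A sees R2 in parallel with the series input of stage 2, R3 + R4 = 36.92 kΩ.
R2 ‖ (R3+R4) = 11.11 kΩ.
So V_A = 9.60 × 0.2480 = 2.381 V.
V_B = V_A × 0.8099 = 1.928 V.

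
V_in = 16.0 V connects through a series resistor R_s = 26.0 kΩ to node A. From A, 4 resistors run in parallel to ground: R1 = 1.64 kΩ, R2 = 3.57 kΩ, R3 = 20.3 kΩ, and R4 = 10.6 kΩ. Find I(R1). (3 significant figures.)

Combine the parallel branches: R_p = (1/1.64 + 1/3.57 + 1/20.3 + 1/10.6)⁻¹ = 0.9676 kΩ.
Node voltage V_A = V_in · R_p/(R_s + R_p) = 16.0 × 0.03588 = 0.5741 V.
I(R1) = V_A / R1 = 0.5741/1.64 = 0.3501 mA.
(Check via current divider: I_total = 0.5933 mA; share G_k/ΣG = 0.5900 → same result.)

I ≈ 0.350 mA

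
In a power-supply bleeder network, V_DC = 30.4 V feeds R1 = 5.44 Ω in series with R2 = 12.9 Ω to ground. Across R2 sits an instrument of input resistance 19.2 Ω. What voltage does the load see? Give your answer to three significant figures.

V_out ≈ 17.8 V

First combine the lower leg with the load: R2 ‖ R_L = 7.716 Ω.
Now apply the divider: V_out = 30.4 × 0.5865 = 17.83 V.
(Unloaded it would be 21.4 V; the load pulls it down.)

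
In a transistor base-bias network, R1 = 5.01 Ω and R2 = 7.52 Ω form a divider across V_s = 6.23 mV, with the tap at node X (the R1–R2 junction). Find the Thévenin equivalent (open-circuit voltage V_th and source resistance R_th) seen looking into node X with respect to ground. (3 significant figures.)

V_th ≈ 3.74 mV, R_th ≈ 3.01 Ω

V_th is the unloaded tap voltage: V_s · R2/(R1+R2) = 6.23 × 0.6002 = 3.739 mV.
Zeroing V_s shorts the top of R1 to ground, so R_th = R1 ‖ R2 = 3.007 Ω.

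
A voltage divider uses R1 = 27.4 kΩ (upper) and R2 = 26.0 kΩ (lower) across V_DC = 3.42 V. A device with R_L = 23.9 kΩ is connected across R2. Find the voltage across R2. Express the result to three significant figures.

V_out ≈ 1.07 V

First combine the lower leg with the load: R2 ‖ R_L = 12.45 kΩ.
Voltage divider with the loaded lower leg: V_out = 3.42 × 12.45/(27.4 + 12.45) = 3.42 × 0.3125 = 1.069 V.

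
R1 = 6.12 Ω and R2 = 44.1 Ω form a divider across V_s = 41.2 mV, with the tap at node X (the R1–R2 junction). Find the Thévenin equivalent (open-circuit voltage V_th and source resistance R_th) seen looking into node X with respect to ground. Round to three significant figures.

V_th ≈ 36.2 mV, R_th ≈ 5.37 Ω

Open-circuit (no load on X): V_th = V_s · R2/(R1 + R2) = 41.2 × 44.1/(6.120 + 44.1) = 36.18 mV.
Zeroing V_s shorts the top of R1 to ground, so R_th = R1 ‖ R2 = 5.374 Ω.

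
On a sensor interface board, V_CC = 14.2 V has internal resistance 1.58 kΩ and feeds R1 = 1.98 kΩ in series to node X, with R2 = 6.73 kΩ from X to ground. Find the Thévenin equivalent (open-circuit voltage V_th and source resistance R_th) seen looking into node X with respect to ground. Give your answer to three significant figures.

R1' = 1.58 + 1.98 = 3.560 kΩ (source resistance + R1).
Open-circuit (no load on X): V_th = V_CC · R2/(R1' + R2) = 14.2 × 6.73/(3.560 + 6.73) = 9.287 V.
Zeroing V_CC shorts the top of R1' to ground, so R_th = R1' ‖ R2 = 2.328 kΩ.

V_th ≈ 9.29 V, R_th ≈ 2.33 kΩ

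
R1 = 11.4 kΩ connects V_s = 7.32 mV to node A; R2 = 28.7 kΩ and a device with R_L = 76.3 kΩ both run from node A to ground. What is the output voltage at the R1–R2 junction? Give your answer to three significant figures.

V_out ≈ 4.73 mV

R2 ‖ R_L = (28.7 × 76.3)/(28.7 + 76.3) = 20.86 kΩ.
Then V_out = V_s · R2'/(R1 + R2') = 7.32 × 20.86/32.26 = 4.733 mV.
(Unloaded it would be 5.24 mV; the load pulls it down.)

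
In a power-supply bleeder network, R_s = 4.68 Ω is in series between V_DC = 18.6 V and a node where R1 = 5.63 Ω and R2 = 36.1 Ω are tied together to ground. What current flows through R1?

Combine the parallel branches: R_p = (1/5.63 + 1/36.1)⁻¹ = 4.870 Ω.
Node voltage V_A = V_DC · R_p/(R_s + R_p) = 18.6 × 0.5100 = 9.485 V.
I(R1) = V_A / R1 = 9.485/5.63 = 1.685 A.

I ≈ 1.68 A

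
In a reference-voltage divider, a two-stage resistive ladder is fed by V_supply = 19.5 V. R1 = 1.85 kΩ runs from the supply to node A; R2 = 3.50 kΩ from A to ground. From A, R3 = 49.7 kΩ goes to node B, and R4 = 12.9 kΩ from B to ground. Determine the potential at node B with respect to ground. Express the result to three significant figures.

V_B ≈ 2.58 V

Looking into the second stage from A: R3 + R4 = 62.60 kΩ appears in parallel with R2.
Effective lower resistance at A: R2 ‖ 62.60 = 3.315 kΩ.
First divider: V_A = V_supply · 3.315/(1.85 + 3.315) = 12.52 V.
V_B = V_A × 0.2061 = 2.579 V.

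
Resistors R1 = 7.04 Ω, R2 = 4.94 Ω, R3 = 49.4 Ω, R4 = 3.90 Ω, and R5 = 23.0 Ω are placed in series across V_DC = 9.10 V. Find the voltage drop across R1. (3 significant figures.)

V ≈ 0.726 V

Total series resistance ΣR = 7.04 + 4.94 + 49.4 + 3.90 + 23.0 = 88.28 Ω.
Voltage divider: V = V_DC · (7.040 / 88.28) = 9.10 × 0.07975 = 0.7257 V.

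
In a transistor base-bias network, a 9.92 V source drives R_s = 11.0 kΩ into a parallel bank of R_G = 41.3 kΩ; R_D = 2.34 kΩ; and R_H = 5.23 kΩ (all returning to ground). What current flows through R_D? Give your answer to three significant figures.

Equivalent of the parallel group: R_p = 1.556 kΩ.
V_A = 9.92 × 1.556/12.56 = 1.229 V.
I(R_D) = V_A / R_D = 1.229/2.34 = 0.5253 mA.
(Check via current divider: I_total = 0.7901 mA; share G_k/ΣG = 0.6649 → same result.)

I ≈ 0.525 mA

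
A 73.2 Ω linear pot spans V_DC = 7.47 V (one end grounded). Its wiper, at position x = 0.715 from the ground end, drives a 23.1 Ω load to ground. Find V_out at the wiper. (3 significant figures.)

Split the track: R_lower = x·R_p = 52.34 Ω, R_upper = (1−x)·R_p = 20.86 Ω.
(x·R_p) ‖ R_L = 16.03 Ω.
V_out = 7.47 × 16.03/(20.86 + 16.03) = 3.245 V.

V_out ≈ 3.25 V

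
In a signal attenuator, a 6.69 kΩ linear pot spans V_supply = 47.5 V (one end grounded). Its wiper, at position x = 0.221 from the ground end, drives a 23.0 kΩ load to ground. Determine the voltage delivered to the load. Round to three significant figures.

Split the track: R_lower = x·R_p = 1.478 kΩ, R_upper = (1−x)·R_p = 5.212 kΩ.
Lower segment in parallel with the load: 1.478 ‖ 23.0 = 1.389 kΩ.
Loaded-divider output: V_out = 47.5 × 0.2105 = 9.997 V.

V_out ≈ 10.0 V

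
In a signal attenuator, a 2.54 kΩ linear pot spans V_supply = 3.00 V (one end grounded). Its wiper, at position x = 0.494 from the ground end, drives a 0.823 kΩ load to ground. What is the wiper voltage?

Lower segment x·R_p = 1.255 kΩ; upper segment (1−x)·R_p = 1.285 kΩ.
Lower segment in parallel with the load: 1.255 ‖ 0.823 = 0.4970 kΩ.
Loaded-divider output: V_out = 3.00 × 0.2789 = 0.8366 V.
(Unloaded: V_out = x·V_supply = 1.48 V.)

V_out ≈ 0.837 V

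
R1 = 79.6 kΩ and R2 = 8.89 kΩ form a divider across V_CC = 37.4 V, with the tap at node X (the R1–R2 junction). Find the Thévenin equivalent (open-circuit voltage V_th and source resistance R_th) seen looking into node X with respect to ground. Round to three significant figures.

With X open, the divider is unloaded: V_th = 37.4 × 8.89/88.49 = 3.757 V.
Looking into X with the source shorted: R_th = R1·R2/(R1+R2) = 79.60 × 8.89/88.49 = 7.997 kΩ.

V_th ≈ 3.76 V, R_th ≈ 8.00 kΩ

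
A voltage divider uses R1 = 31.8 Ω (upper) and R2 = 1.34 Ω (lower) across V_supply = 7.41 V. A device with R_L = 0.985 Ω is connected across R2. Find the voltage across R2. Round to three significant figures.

V_out ≈ 0.130 V

R2 ‖ R_L = (1.34 × 0.985)/(1.34 + 0.985) = 0.5677 Ω.
Then V_out = V_supply · R2'/(R1 + R2') = 7.41 × 0.5677/32.37 = 0.1300 V.
(Unloaded it would be 0.300 V; the load pulls it down.)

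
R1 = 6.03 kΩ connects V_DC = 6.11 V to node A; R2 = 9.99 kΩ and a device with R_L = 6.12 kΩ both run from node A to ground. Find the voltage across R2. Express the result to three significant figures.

First combine the lower leg with the load: R2 ‖ R_L = 3.795 kΩ.
Now apply the divider: V_out = 6.11 × 0.3863 = 2.360 V.
(Unloaded it would be 3.81 V; the load pulls it down.)

V_out ≈ 2.36 V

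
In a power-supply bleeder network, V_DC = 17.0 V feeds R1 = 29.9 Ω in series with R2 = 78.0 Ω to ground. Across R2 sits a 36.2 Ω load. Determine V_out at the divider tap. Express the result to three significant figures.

R2 ‖ R_L = (78.0 × 36.2)/(78.0 + 36.2) = 24.73 Ω.
Voltage divider with the loaded lower leg: V_out = 17.0 × 24.73/(29.9 + 24.73) = 17.0 × 0.4526 = 7.695 V.
(Unloaded it would be 12.3 V; the load pulls it down.)

V_out ≈ 7.69 V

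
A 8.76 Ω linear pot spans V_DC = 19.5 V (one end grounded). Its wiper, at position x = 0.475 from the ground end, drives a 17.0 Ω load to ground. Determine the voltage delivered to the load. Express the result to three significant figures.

Lower segment x·R_p = 4.161 Ω; upper segment (1−x)·R_p = 4.599 Ω.
R_L loads the lower segment: effective lower R = 3.343 Ω.
V_out = 19.5 × 3.343/(4.599 + 3.343) = 8.208 V.

V_out ≈ 8.21 V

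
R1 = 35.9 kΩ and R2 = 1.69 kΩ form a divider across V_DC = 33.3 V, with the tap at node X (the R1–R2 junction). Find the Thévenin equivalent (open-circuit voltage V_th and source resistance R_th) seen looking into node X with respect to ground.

V_th is the unloaded tap voltage: V_DC · R2/(R1+R2) = 33.3 × 0.04496 = 1.497 V.
Zeroing V_DC shorts the top of R1 to ground, so R_th = R1 ‖ R2 = 1.614 kΩ.

V_th ≈ 1.50 V, R_th ≈ 1.61 kΩ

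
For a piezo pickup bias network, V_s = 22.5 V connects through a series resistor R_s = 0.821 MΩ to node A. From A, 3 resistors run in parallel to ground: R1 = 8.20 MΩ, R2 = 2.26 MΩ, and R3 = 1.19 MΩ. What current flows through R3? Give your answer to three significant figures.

Parallel bank: R_p = 1/(1/8.20 + 1/2.26 + 1/1.19) = 0.7119 MΩ.
V_A by voltage divider: V_A = 22.5 × 0.7119/(0.821 + 0.7119) = 10.45 V.
I(R3) = V_A / R3 = 10.45/1.19 = 8.781 µA.

I ≈ 8.78 µA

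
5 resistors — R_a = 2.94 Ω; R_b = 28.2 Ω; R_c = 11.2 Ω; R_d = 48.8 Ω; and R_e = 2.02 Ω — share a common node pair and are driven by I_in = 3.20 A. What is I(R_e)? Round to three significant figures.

Conductances: ΣG = 1/2.94 + 1/28.2 + 1/11.2 + 1/48.8 + 1/2.02 = 0.9804 (1/Ω).
By the current-divider rule, I = I_in · G_k/ΣG = 3.20 × 0.5049 = 1.616 A.

I ≈ 1.62 A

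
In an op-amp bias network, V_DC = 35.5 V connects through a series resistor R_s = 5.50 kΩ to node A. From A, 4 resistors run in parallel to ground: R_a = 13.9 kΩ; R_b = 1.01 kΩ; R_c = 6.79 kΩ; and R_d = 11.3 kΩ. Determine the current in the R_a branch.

I ≈ 0.314 mA

Combine the parallel branches: R_p = (1/13.9 + 1/1.01 + 1/6.79 + 1/11.3)⁻¹ = 0.7705 kΩ.
V_A = 35.5 × 0.7705/6.271 = 4.362 V.
Branch current I = V_A/R_a = 4.362/13.9 = 0.3138 mA.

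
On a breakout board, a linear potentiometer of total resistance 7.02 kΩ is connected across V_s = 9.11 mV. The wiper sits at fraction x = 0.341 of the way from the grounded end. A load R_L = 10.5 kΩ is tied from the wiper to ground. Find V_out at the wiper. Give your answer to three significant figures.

V_out ≈ 2.70 mV

The pot divides into 4.626 kΩ above the wiper and 2.394 kΩ below.
(x·R_p) ‖ R_L = 1.949 kΩ.
Loaded-divider output: V_out = 9.11 × 0.2965 = 2.701 mV.
(Unloaded: V_out = x·V_s = 3.11 mV.)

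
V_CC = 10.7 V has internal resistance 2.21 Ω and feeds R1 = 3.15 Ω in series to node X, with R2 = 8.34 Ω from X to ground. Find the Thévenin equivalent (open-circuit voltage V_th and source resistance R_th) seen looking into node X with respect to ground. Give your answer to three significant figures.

R1' = 2.21 + 3.15 = 5.360 Ω (source resistance + R1).
Open-circuit (no load on X): V_th = V_CC · R2/(R1' + R2) = 10.7 × 8.34/(5.360 + 8.34) = 6.514 V.
Zeroing V_CC shorts the top of R1' to ground, so R_th = R1' ‖ R2 = 3.263 Ω.

V_th ≈ 6.51 V, R_th ≈ 3.26 Ω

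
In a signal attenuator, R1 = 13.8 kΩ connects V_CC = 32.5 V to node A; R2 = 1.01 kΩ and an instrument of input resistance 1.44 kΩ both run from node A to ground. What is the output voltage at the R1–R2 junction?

First combine the lower leg with the load: R2 ‖ R_L = 0.5936 kΩ.
Now apply the divider: V_out = 32.5 × 0.04124 = 1.340 V.

V_out ≈ 1.34 V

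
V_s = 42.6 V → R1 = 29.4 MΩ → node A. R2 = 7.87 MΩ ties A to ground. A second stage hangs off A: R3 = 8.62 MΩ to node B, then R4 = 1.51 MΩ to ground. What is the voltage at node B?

Looking into the second stage from A: R3 + R4 = 10.13 MΩ appears in parallel with R2.
Effective lower resistance at A: R2 ‖ 10.13 = 4.429 MΩ.
First divider: V_A = V_s · 4.429/(29.4 + 4.429) = 5.577 V.
V_B = V_A × 0.1491 = 0.8314 V.

V_B ≈ 0.831 V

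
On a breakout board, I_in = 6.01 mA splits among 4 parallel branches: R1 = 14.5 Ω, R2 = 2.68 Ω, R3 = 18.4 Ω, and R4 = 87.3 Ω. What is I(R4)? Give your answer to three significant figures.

I ≈ 0.136 mA

ΣG = 1/14.5 + 1/2.68 + 1/18.4 + 1/87.3 = 0.5079.
By the current-divider rule, I = I_in · G_k/ΣG = 6.01 × 0.02255 = 0.1355 mA.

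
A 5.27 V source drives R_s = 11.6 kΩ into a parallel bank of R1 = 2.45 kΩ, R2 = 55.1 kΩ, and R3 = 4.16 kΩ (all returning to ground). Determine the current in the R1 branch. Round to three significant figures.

I ≈ 0.246 mA

Equivalent of the parallel group: R_p = 1.500 kΩ.
V_A by voltage divider: V_A = 5.27 × 1.500/(11.6 + 1.500) = 0.6034 V.
I(R1) = V_A / R1 = 0.6034/2.45 = 0.2463 mA.
(Equivalently: I_total = 0.4023 mA, then current-divider fraction G_k/ΣG = 0.6122.)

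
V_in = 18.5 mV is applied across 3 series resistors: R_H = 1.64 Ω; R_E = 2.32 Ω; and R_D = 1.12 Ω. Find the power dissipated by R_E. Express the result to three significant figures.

The common current is I = 18.5/5.080 = 3.642 mA.
P(R_E) = I²·R_E = (3.642)² × 2.32 = 30.77 µW.

P ≈ 30.8 µW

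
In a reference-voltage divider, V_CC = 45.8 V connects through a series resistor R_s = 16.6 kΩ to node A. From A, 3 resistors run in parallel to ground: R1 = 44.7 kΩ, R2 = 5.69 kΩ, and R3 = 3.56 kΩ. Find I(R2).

Combine the parallel branches: R_p = (1/44.7 + 1/5.69 + 1/3.56)⁻¹ = 2.088 kΩ.
Node voltage V_A = V_CC · R_p/(R_s + R_p) = 45.8 × 0.1117 = 5.116 V.
I(R2) = V_A / R2 = 5.116/5.69 = 0.8992 mA.
(Equivalently: I_total = 2.451 mA, then current-divider fraction G_k/ΣG = 0.3669.)

I ≈ 0.899 mA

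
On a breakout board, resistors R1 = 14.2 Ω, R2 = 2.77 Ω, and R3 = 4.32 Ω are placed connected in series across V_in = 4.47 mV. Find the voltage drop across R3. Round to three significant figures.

Series total: ΣR = 14.2 + 2.77 + 4.32 = 21.29 Ω.
V = V_in · R/ΣR = 4.47 × 0.2029 = 0.9070 mV.

V ≈ 0.907 mV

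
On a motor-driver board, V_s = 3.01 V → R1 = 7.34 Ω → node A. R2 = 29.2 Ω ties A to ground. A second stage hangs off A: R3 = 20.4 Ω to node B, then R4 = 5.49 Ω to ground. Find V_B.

V_B ≈ 0.416 V

The second stage (R3 + R4 = 25.89 Ω) loads node A in parallel with R2.
R2 ‖ (R3+R4) = 13.72 Ω.
First divider: V_A = V_s · 13.72/(7.34 + 13.72) = 1.961 V.
Stage 2 is unloaded, so V_B = V_A · R4/(R3+R4) = 1.961 × 5.49/25.89 = 0.4158 V.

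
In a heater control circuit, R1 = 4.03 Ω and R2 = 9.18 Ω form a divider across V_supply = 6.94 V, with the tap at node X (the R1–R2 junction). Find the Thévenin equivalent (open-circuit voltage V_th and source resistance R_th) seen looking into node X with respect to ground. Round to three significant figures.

V_th ≈ 4.82 V, R_th ≈ 2.80 Ω

V_th is the unloaded tap voltage: V_supply · R2/(R1+R2) = 6.94 × 0.6949 = 4.823 V.
Zeroing V_supply shorts the top of R1 to ground, so R_th = R1 ‖ R2 = 2.801 Ω.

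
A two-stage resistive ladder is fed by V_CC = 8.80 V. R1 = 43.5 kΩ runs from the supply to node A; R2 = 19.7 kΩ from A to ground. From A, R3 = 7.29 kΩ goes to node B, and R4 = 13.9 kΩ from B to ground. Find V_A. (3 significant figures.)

V_A ≈ 1.67 V

The second stage (R3 + R4 = 21.19 kΩ) loads node A in parallel with R2.
R2 ‖ (R3+R4) = 10.21 kΩ.
So V_A = 8.80 × 0.1901 = 1.673 V.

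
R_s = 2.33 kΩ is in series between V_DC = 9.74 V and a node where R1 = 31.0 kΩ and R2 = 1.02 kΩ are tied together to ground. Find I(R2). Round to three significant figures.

Parallel bank: R_p = 1/(1/31.0 + 1/1.02) = 0.9875 kΩ.
V_A = 9.74 × 0.9875/3.318 = 2.899 V.
Branch current I = V_A/R2 = 2.899/1.02 = 2.842 mA.
(Equivalently: I_total = 2.936 mA, then current-divider fraction G_k/ΣG = 0.9681.)

I ≈ 2.84 mA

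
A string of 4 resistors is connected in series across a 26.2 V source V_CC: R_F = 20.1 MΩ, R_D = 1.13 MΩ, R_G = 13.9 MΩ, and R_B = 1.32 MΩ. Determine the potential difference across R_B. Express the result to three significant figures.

V ≈ 0.949 V

Series total: ΣR = 20.1 + 1.13 + 13.9 + 1.32 = 36.45 MΩ.
V = V_CC · R/ΣR = 26.2 × 0.03621 = 0.9488 V.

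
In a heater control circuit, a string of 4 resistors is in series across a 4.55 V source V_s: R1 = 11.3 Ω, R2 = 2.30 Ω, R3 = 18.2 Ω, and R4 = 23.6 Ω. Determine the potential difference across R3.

Series total: ΣR = 11.3 + 2.30 + 18.2 + 23.6 = 55.40 Ω.
Voltage divider: V = V_s · (18.20 / 55.40) = 4.55 × 0.3285 = 1.495 V.

V ≈ 1.49 V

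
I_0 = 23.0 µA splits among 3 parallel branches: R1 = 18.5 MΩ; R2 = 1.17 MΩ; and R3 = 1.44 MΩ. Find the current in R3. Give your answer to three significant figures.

Conductances: ΣG = 1/18.5 + 1/1.17 + 1/1.44 = 1.603 (1/MΩ).
By the current-divider rule, I = I_0 · G_k/ΣG = 23.0 × 0.4332 = 9.963 µA.

I ≈ 9.96 µA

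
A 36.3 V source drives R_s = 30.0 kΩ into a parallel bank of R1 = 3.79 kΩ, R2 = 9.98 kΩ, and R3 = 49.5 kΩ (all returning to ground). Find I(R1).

I ≈ 0.765 mA

Parallel bank: R_p = 1/(1/3.79 + 1/9.98 + 1/49.5) = 2.602 kΩ.
V_A by voltage divider: V_A = 36.3 × 2.602/(30.0 + 2.602) = 2.898 V.
Branch current I = V_A/R1 = 2.898/3.79 = 0.7645 mA.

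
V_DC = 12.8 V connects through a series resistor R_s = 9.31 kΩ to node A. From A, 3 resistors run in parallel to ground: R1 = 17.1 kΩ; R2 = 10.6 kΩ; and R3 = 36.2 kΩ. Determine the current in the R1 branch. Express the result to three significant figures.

Equivalent of the parallel group: R_p = 5.542 kΩ.
V_A = 12.8 × 5.542/14.85 = 4.776 V.
I(R1) = V_A / R1 = 4.776/17.1 = 0.2793 mA.
(Equivalently: I_total = 0.8618 mA, then current-divider fraction G_k/ΣG = 0.3241.)

I ≈ 0.279 mA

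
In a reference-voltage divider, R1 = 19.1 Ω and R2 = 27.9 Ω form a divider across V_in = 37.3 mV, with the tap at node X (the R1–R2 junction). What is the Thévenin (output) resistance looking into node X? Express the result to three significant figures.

R_th ≈ 11.3 Ω

Looking into X with the source shorted: R_th = R1·R2/(R1+R2) = 19.10 × 27.9/47.00 = 11.34 Ω.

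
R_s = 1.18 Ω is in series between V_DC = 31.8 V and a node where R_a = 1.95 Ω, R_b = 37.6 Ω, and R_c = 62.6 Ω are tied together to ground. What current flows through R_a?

I ≈ 9.85 A

Parallel bank: R_p = 1/(1/1.95 + 1/37.6 + 1/62.6) = 1.801 Ω.
V_A by voltage divider: V_A = 31.8 × 1.801/(1.18 + 1.801) = 19.21 V.
Branch current I = V_A/R_a = 19.21/1.95 = 9.851 A.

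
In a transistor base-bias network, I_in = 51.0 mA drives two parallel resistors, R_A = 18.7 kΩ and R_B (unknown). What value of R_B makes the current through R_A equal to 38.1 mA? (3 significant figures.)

In a two-way split, I_A/I_in = R_B/(R_A + R_B).
38.1/51.0 = R_B/(R_A + R_B) → R_B = R_A · (0.7471)/(1 − 0.7471) = 18.7 × 2.953 = 55.23 kΩ.

R_B ≈ 55.2 kΩ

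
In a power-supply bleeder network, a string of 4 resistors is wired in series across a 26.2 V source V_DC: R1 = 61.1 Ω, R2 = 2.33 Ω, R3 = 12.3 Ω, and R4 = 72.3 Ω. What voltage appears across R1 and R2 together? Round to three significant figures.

Series total: ΣR = 61.1 + 2.33 + 12.3 + 72.3 = 148.0 Ω.
R_{R1..R2} = 61.1 + 2.33 = 63.43 Ω.
Voltage divider: V = V_DC · (63.43 / 148.0) = 26.2 × 0.4285 = 11.23 V.

V ≈ 11.2 V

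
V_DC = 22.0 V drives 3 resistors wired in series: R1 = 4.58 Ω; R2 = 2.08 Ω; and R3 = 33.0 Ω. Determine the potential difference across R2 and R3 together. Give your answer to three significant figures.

ΣR = 4.58 + 2.08 + 33.0 = 39.66 Ω.
R_{R2..R3} = 2.08 + 33.0 = 35.08 Ω.
By the voltage-divider rule, V = 22.0 × 35.08/39.66 = 19.46 V.

V ≈ 19.5 V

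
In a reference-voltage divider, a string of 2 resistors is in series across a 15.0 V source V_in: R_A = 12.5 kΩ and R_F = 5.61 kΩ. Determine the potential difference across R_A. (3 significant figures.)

V ≈ 10.4 V

ΣR = 12.5 + 5.61 = 18.11 kΩ.
By the voltage-divider rule, V = 15.0 × 12.50/18.11 = 10.35 V.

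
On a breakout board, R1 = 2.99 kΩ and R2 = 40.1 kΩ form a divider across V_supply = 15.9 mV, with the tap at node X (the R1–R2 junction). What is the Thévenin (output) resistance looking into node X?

R_th ≈ 2.78 kΩ

Looking into X with the source shorted: R_th = R1·R2/(R1+R2) = 2.990 × 40.1/43.09 = 2.783 kΩ.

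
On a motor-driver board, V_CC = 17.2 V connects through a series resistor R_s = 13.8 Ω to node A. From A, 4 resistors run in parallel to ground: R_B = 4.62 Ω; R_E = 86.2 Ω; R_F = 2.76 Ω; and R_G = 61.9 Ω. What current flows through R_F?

I ≈ 0.665 A

Parallel bank: R_p = 1/(1/4.62 + 1/86.2 + 1/2.76 + 1/61.9) = 1.649 Ω.
V_A by voltage divider: V_A = 17.2 × 1.649/(13.8 + 1.649) = 1.836 V.
I(R_F) = V_A / R_F = 1.836/2.76 = 0.6651 A.
(Check via current divider: I_total = 1.113 A; share G_k/ΣG = 0.5974 → same result.)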